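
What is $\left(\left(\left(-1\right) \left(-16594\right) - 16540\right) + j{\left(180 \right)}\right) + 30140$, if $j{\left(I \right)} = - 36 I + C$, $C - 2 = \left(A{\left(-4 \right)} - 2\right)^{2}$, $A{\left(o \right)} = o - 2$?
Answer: $23780$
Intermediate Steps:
$A{\left(o \right)} = -2 + o$ ($A{\left(o \right)} = o - 2 = -2 + o$)
$C = 66$ ($C = 2 + \left(\left(-2 - 4\right) - 2\right)^{2} = 2 + \left(-6 - 2\right)^{2} = 2 + \left(-8\right)^{2} = 2 + 64 = 66$)
$j{\left(I \right)} = 66 - 36 I$ ($j{\left(I \right)} = - 36 I + 66 = 66 - 36 I$)
$\left(\left(\left(-1\right) \left(-16594\right) - 16540\right) + j{\left(180 \right)}\right) + 30140 = \left(\left(\left(-1\right) \left(-16594\right) - 16540\right) + \left(66 - 6480\right)\right) + 30140 = \left(\left(16594 - 16540\right) + \left(66 - 6480\right)\right) + 30140 = \left(54 - 6414\right) + 30140 = -6360 + 30140 = 23780$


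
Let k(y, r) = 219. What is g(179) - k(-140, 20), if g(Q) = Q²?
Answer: 31822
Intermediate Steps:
g(179) - k(-140, 20) = 179² - 1*219 = 32041 - 219 = 31822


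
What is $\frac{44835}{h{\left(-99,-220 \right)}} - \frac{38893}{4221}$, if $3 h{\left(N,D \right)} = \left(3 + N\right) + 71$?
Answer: $- \frac{113743586}{21105} \approx -5389.4$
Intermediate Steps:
$h{\left(N,D \right)} = \frac{74}{3} + \frac{N}{3}$ ($h{\left(N,D \right)} = \frac{\left(3 + N\right) + 71}{3} = \frac{74 + N}{3} = \frac{74}{3} + \frac{N}{3}$)
$\frac{44835}{h{\left(-99,-220 \right)}} - \frac{38893}{4221} = \frac{44835}{\frac{74}{3} + \frac{1}{3} \left(-99\right)} - \frac{38893}{4221} = \frac{44835}{\frac{74}{3} - 33} - \frac{38893}{4221} = \frac{44835}{- \frac{25}{3}} - \frac{38893}{4221} = 44835 \left(- \frac{3}{25}\right) - \frac{38893}{4221} = - \frac{26901}{5} - \frac{38893}{4221} = - \frac{113743586}{21105}$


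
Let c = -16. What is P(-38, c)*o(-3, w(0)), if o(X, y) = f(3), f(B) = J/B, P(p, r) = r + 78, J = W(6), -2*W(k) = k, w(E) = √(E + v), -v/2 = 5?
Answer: -62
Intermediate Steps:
v = -10 (v = -2*5 = -10)
w(E) = √(-10 + E) (w(E) = √(E - 10) = √(-10 + E))
W(k) = -k/2
J = -3 (J = -½*6 = -3)
P(p, r) = 78 + r
f(B) = -3/B
o(X, y) = -1 (o(X, y) = -3/3 = -3*⅓ = -1)
P(-38, c)*o(-3, w(0)) = (78 - 16)*(-1) = 62*(-1) = -62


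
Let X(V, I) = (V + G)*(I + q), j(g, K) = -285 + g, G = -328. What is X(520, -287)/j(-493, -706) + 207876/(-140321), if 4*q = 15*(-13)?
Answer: 4441962708/54584869 ≈ 81.377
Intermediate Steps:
q = -195/4 (q = (15*(-13))/4 = (¼)*(-195) = -195/4 ≈ -48.750)
X(V, I) = (-328 + V)*(-195/4 + I) (X(V, I) = (V - 328)*(I - 195/4) = (-328 + V)*(-195/4 + I))
X(520, -287)/j(-493, -706) + 207876/(-140321) = (15990 - 328*(-287) - 195/4*520 - 287*520)/(-285 - 493) + 207876/(-140321) = (15990 + 94136 - 25350 - 149240)/(-778) + 207876*(-1/140321) = -64464*(-1/778) - 207876/140321 = 32232/389 - 207876/140321 = 4441962708/54584869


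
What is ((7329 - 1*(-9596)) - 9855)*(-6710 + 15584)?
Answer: 62739180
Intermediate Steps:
((7329 - 1*(-9596)) - 9855)*(-6710 + 15584) = ((7329 + 9596) - 9855)*8874 = (16925 - 9855)*8874 = 7070*8874 = 62739180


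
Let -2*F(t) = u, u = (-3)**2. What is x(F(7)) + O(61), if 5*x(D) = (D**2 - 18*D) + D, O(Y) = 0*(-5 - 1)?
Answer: 387/20 ≈ 19.350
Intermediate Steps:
O(Y) = 0 (O(Y) = 0*(-6) = 0)
u = 9
F(t) = -9/2 (F(t) = -1/2*9 = -9/2)
x(D) = -17*D/5 + D**2/5 (x(D) = ((D**2 - 18*D) + D)/5 = (D**2 - 17*D)/5 = -17*D/5 + D**2/5)
x(F(7)) + O(61) = (1/5)*(-9/2)*(-17 - 9/2) + 0 = (1/5)*(-9/2)*(-43/2) + 0 = 387/20 + 0 = 387/20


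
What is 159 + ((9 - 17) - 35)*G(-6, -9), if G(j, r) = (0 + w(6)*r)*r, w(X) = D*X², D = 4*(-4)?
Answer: 2006367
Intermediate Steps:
D = -16
w(X) = -16*X²
G(j, r) = -576*r² (G(j, r) = (0 + (-16*6²)*r)*r = (0 + (-16*36)*r)*r = (0 - 576*r)*r = (-576*r)*r = -576*r²)
159 + ((9 - 17) - 35)*G(-6, -9) = 159 + ((9 - 17) - 35)*(-576*(-9)²) = 159 + (-8 - 35)*(-576*81) = 159 - 43*(-46656) = 159 + 2006208 = 2006367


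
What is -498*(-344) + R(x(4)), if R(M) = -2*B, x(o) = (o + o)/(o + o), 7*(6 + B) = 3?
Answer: 1199262/7 ≈ 1.7132e+5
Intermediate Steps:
B = -39/7 (B = -6 + (1/7)*3 = -6 + 3/7 = -39/7 ≈ -5.5714)
x(o) = 1 (x(o) = (2*o)/((2*o)) = (2*o)*(1/(2*o)) = 1)
R(M) = 78/7 (R(M) = -2*(-39/7) = 78/7)
-498*(-344) + R(x(4)) = -498*(-344) + 78/7 = 171312 + 78/7 = 1199262/7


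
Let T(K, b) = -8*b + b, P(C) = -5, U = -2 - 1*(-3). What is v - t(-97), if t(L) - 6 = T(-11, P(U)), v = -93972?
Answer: -94013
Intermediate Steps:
U = 1 (U = -2 + 3 = 1)
T(K, b) = -7*b
t(L) = 41 (t(L) = 6 - 7*(-5) = 6 + 35 = 41)
v - t(-97) = -93972 - 1*41 = -93972 - 41 = -94013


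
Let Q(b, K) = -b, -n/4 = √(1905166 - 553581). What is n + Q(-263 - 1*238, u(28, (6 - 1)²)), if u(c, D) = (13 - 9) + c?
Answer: 501 - 4*√1351585 ≈ -4149.3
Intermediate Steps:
u(c, D) = 4 + c
n = -4*√1351585 (n = -4*√(1905166 - 553581) = -4*√1351585 ≈ -4650.3)
n + Q(-263 - 1*238, u(28, (6 - 1)²)) = -4*√1351585 - (-263 - 1*238) = -4*√1351585 - (-263 - 238) = -4*√1351585 - 1*(-501) = -4*√1351585 + 501 = 501 - 4*√1351585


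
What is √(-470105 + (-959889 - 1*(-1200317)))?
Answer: I*√229677 ≈ 479.25*I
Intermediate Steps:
√(-470105 + (-959889 - 1*(-1200317))) = √(-470105 + (-959889 + 1200317)) = √(-470105 + 240428) = √(-229677) = I*√229677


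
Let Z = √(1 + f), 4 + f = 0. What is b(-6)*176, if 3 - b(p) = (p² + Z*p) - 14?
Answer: -3344 + 1056*I*√3 ≈ -3344.0 + 1829.0*I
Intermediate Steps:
f = -4 (f = -4 + 0 = -4)
Z = I*√3 (Z = √(1 - 4) = √(-3) = I*√3 ≈ 1.732*I)
b(p) = 17 - p² - I*p*√3 (b(p) = 3 - ((p² + (I*√3)*p) - 14) = 3 - ((p² + I*p*√3) - 14) = 3 - (-14 + p² + I*p*√3) = 3 + (14 - p² - I*p*√3) = 17 - p² - I*p*√3)
b(-6)*176 = (17 - 1*(-6)² - 1*I*(-6)*√3)*176 = (17 - 1*36 + 6*I*√3)*176 = (17 - 36 + 6*I*√3)*176 = (-19 + 6*I*√3)*176 = -3344 + 1056*I*√3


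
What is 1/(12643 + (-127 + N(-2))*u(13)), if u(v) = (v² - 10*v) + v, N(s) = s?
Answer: 1/5935 ≈ 0.00016849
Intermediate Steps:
u(v) = v² - 9*v
1/(12643 + (-127 + N(-2))*u(13)) = 1/(12643 + (-127 - 2)*(13*(-9 + 13))) = 1/(12643 - 1677*4) = 1/(12643 - 129*52) = 1/(12643 - 6708) = 1/5935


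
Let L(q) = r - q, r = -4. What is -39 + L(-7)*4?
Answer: -27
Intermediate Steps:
L(q) = -4 - q
-39 + L(-7)*4 = -39 + (-4 - 1*(-7))*4 = -39 + (-4 + 7)*4 = -39 + 3*4 = -39 + 12 = -27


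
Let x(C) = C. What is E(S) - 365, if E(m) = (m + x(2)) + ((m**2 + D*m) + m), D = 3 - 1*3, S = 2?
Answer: -355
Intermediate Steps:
D = 0 (D = 3 - 3 = 0)
E(m) = 2 + m**2 + 2*m (E(m) = (m + 2) + ((m**2 + 0*m) + m) = (2 + m) + ((m**2 + 0) + m) = (2 + m) + (m**2 + m) = (2 + m) + (m + m**2) = 2 + m**2 + 2*m)
E(S) - 365 = (2 + 2**2 + 2*2) - 365 = (2 + 4 + 4) - 365 = 10 - 365 = -355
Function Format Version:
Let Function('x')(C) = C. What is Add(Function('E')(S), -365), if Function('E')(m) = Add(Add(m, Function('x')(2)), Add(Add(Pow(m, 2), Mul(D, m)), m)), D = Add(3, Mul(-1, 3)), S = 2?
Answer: -355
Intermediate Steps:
D = 0 (D = Add(3, -3) = 0)
Function('E')(m) = Add(2, Pow(m, 2), Mul(2, m)) (Function('E')(m) = Add(Add(m, 2), Add(Add(Pow(m, 2), Mul(0, m)), m)) = Add(Add(2, m), Add(Add(Pow(m, 2), 0), m)) = Add(Add(2, m), Add(Pow(m, 2), m)) = Add(Add(2, m), Add(m, Pow(m, 2))) = Add(2, Pow(m, 2), Mul(2, m)))
Add(Function('E')(S), -365) = Add(Add(2, Pow(2, 2), Mul(2, 2)), -365) = Add(Add(2, 4, 4), -365) = Add(10, -365) = -355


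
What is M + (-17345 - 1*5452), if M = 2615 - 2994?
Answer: -23176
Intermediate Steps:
M = -379
M + (-17345 - 1*5452) = -379 + (-17345 - 1*5452) = -379 + (-17345 - 5452) = -379 - 22797 = -23176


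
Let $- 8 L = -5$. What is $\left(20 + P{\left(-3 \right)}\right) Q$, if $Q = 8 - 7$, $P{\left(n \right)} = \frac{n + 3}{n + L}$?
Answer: $20$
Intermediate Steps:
$L = \frac{5}{8}$ ($L = \left(- \frac{1}{8}\right) \left(-5\right) = \frac{5}{8} \approx 0.625$)
$P{\left(n \right)} = \frac{3 + n}{\frac{5}{8} + n}$ ($P{\left(n \right)} = \frac{n + 3}{n + \frac{5}{8}} = \frac{3 + n}{\frac{5}{8} + n}$)
$Q = 1$
$\left(20 + P{\left(-3 \right)}\right) Q = \left(20 + \frac{8 \left(3 - 3\right)}{5 + 8 \left(-3\right)}\right) 1 = \left(20 + 8 \frac{1}{5 - 24} \cdot 0\right) 1 = \left(20 + 8 \frac{1}{-19} \cdot 0\right) 1 = \left(20 + 8 \left(- \frac{1}{19}\right) 0\right) 1 = \left(20 + 0\right) 1 = 20 \cdot 1 = 20$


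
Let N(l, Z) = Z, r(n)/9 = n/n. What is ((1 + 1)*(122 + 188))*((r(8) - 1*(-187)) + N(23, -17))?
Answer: 110980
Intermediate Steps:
r(n) = 9 (r(n) = 9*(n/n) = 9*1 = 9)
((1 + 1)*(122 + 188))*((r(8) - 1*(-187)) + N(23, -17)) = ((1 + 1)*(122 + 188))*((9 - 1*(-187)) - 17) = (2*310)*((9 + 187) - 17) = 620*(196 - 17) = 620*179 = 110980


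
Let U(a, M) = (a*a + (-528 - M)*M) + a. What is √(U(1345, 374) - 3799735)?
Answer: I*√2326713 ≈ 1525.4*I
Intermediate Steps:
U(a, M) = a + a² + M*(-528 - M) (U(a, M) = (a² + M*(-528 - M)) + a = a + a² + M*(-528 - M))
√(U(1345, 374) - 3799735) = √((1345 + 1345² - 1*374² - 528*374) - 3799735) = √((1345 + 1809025 - 1*139876 - 197472) - 3799735) = √((1345 + 1809025 - 139876 - 197472) - 3799735) = √(1473022 - 3799735) = √(-2326713) = I*√2326713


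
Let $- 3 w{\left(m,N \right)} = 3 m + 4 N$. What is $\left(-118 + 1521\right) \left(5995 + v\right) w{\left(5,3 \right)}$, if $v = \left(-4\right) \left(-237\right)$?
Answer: $-87669261$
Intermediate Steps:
$v = 948$
$w{\left(m,N \right)} = - m - \frac{4 N}{3}$ ($w{\left(m,N \right)} = - \frac{3 m + 4 N}{3} = - m - \frac{4 N}{3}$)
$\left(-118 + 1521\right) \left(5995 + v\right) w{\left(5,3 \right)} = \left(-118 + 1521\right) \left(5995 + 948\right) \left(\left(-1\right) 5 - 4\right) = 1403 \cdot 6943 \left(-5 - 4\right) = 9741029 \left(-9\right) = -87669261$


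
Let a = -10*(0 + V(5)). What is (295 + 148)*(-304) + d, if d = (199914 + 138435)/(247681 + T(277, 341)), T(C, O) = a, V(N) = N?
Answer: -33348623683/247631 ≈ -1.3467e+5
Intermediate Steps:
a = -50 (a = -10*(0 + 5) = -10*5 = -50)
T(C, O) = -50
d = 338349/247631 (d = (199914 + 138435)/(247681 - 50) = 338349/247631 ≈ 1.3663)
(295 + 148)*(-304) + d = (295 + 148)*(-304) + 338349/247631 = 443*(-304) + 338349/247631 = -134672 + 338349/247631 = -33348623683/247631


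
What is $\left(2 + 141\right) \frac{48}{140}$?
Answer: $\frac{1716}{35} \approx 49.029$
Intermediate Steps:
$\left(2 + 141\right) \frac{48}{140} = 143 \cdot 48 \cdot \frac{1}{140} = 143 \cdot \frac{12}{35} = \frac{1716}{35}$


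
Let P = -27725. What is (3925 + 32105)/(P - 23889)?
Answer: -18015/25807 ≈ -0.69807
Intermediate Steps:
(3925 + 32105)/(P - 23889) = (3925 + 32105)/(-27725 - 23889) = 36030/(-51614) = 36030*(-1/51614) = -18015/25807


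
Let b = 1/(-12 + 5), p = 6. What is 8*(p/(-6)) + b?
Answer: -57/7 ≈ -8.1429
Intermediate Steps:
b = -1/7 (b = 1/(-7) = -1/7 ≈ -0.14286)
8*(p/(-6)) + b = 8*(6/(-6)) - 1/7 = 8*(6*(-1/6)) - 1/7 = 8*(-1) - 1/7 = -8 - 1/7 = -57/7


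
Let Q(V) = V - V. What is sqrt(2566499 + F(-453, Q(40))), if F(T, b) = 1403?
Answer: sqrt(2567902) ≈ 1602.5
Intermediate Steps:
Q(V) = 0
sqrt(2566499 + F(-453, Q(40))) = sqrt(2566499 + 1403) = sqrt(2567902)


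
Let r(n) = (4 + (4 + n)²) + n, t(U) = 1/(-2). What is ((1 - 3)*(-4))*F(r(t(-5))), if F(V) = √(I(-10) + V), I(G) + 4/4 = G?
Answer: 4*√19 ≈ 17.436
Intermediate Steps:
t(U) = -½
I(G) = -1 + G
r(n) = 4 + n + (4 + n)²
F(V) = √(-11 + V) (F(V) = √((-1 - 10) + V) = √(-11 + V))
((1 - 3)*(-4))*F(r(t(-5))) = ((1 - 3)*(-4))*√(-11 + (4 - ½ + (4 - ½)²)) = (-2*(-4))*√(-11 + (4 - ½ + (7/2)²)) = 8*√(-11 + (4 - ½ + 49/4)) = 8*√(-11 + 63/4) = 8*√(19/4) = 8*(√19/2) = 4*√19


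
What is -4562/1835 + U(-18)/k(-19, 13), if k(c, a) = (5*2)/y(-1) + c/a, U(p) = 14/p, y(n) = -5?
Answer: -67225/29727 ≈ -2.2614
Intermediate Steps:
k(c, a) = -2 + c/a (k(c, a) = (5*2)/(-5) + c/a = 10*(-1/5) + c/a = -2 + c/a)
-4562/1835 + U(-18)/k(-19, 13) = -4562/1835 + (14/(-18))/(-2 - 19/13) = -4562*1/1835 + (14*(-1/18))/(-2 - 19*1/13) = -4562/1835 - 7/(9*(-2 - 19/13)) = -4562/1835 - 7/(9*(-45/13)) = -4562/1835 - 7/9*(-13/45) = -4562/1835 + 91/405 = -67225/29727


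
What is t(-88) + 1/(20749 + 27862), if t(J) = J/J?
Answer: 48612/48611 ≈ 1.0000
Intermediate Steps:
t(J) = 1
t(-88) + 1/(20749 + 27862) = 1 + 1/(20749 + 27862) = 1 + 1/48611 = 48612/48611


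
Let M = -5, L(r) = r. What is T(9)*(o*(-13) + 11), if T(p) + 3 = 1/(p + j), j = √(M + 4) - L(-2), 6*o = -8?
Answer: -30175/366 - 85*I/366 ≈ -82.445 - 0.23224*I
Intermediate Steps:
o = -4/3 (o = (⅙)*(-8) = -4/3 ≈ -1.3333)
j = 2 + I (j = √(-5 + 4) - 1*(-2) = √(-1) + 2 = I + 2 = 2 + I ≈ 2.0 + 1.0*I)
T(p) = -3 + 1/(2 + I + p) (T(p) = -3 + 1/(p + (2 + I)) = -3 + 1/(2 + I + p))
T(9)*(o*(-13) + 11) = ((-5 - 3*I - 3*9)/(2 + I + 9))*(-4/3*(-13) + 11) = ((-5 - 3*I - 27)/(11 + I))*(52/3 + 11) = (((11 - I)/122)*(-32 - 3*I))*(85/3) = ((-32 - 3*I)*(11 - I)/122)*(85/3) = 85*(-32 - 3*I)*(11 - I)/366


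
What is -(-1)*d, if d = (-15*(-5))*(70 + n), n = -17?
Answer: 3975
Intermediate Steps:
d = 3975 (d = (-15*(-5))*(70 - 17) = 75*53 = 3975)
-(-1)*d = -(-1)*3975 = -1*(-3975) = 3975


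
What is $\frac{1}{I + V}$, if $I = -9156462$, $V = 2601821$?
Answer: $- \frac{1}{6554641} \approx -1.5256 \cdot 10^{-7}$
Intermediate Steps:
$\frac{1}{I + V} = \frac{1}{-9156462 + 2601821} = \frac{1}{-6554641} = - \frac{1}{6554641}$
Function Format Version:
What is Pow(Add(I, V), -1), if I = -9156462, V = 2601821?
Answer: Rational(-1, 6554641) ≈ -1.5256e-7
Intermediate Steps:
Pow(Add(I, V), -1) = Pow(Add(-9156462, 2601821), -1) = Pow(-6554641, -1) = Rational(-1, 6554641)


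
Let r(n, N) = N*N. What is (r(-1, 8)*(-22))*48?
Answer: -67584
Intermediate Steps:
r(n, N) = N**2
(r(-1, 8)*(-22))*48 = (8**2*(-22))*48 = (64*(-22))*48 = -1408*48 = -67584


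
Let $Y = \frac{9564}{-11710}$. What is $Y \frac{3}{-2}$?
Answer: $\frac{7173}{5855} \approx 1.2251$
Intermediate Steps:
$Y = - \frac{4782}{5855}$ ($Y = 9564 \left(- \frac{1}{11710}\right) = - \frac{4782}{5855} \approx -0.81674$)
$Y \frac{3}{-2} = - \frac{4782 \frac{3}{-2}}{5855} = - \frac{4782 \cdot 3 \left(- \frac{1}{2}\right)}{5855} = \left(- \frac{4782}{5855}\right) \left(- \frac{3}{2}\right) = \frac{7173}{5855}$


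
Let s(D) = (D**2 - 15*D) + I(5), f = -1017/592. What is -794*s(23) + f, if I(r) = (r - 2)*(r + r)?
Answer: -100591289/592 ≈ -1.6992e+5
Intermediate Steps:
f = -1017/592 (f = -1017*1/592 = -1017/592 ≈ -1.7179)
I(r) = 2*r*(-2 + r) (I(r) = (-2 + r)*(2*r) = 2*r*(-2 + r))
s(D) = 30 + D**2 - 15*D (s(D) = (D**2 - 15*D) + 2*5*(-2 + 5) = (D**2 - 15*D) + 2*5*3 = (D**2 - 15*D) + 30 = 30 + D**2 - 15*D)
-794*s(23) + f = -794*(30 + 23**2 - 15*23) - 1017/592 = -794*(30 + 529 - 345) - 1017/592 = -794*214 - 1017/592 = -169916 - 1017/592 = -100591289/592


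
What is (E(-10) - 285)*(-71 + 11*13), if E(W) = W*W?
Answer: -13320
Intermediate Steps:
E(W) = W**2
(E(-10) - 285)*(-71 + 11*13) = ((-10)**2 - 285)*(-71 + 11*13) = (100 - 285)*(-71 + 143) = -185*72 = -13320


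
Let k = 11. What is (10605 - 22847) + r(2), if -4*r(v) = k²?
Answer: -49089/4 ≈ -12272.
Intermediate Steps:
r(v) = -121/4 (r(v) = -¼*11² = -¼*121 = -121/4)
(10605 - 22847) + r(2) = (10605 - 22847) - 121/4 = -12242 - 121/4 = -49089/4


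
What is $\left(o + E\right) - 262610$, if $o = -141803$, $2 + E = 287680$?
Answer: $-116735$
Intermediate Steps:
$E = 287678$ ($E = -2 + 287680 = 287678$)
$\left(o + E\right) - 262610 = \left(-141803 + 287678\right) - 262610 = 145875 - 262610 = -116735$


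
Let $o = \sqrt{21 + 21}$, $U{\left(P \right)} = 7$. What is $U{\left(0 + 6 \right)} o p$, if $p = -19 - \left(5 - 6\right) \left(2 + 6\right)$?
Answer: $- 77 \sqrt{42} \approx -499.02$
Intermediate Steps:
$o = \sqrt{42} \approx 6.4807$
$p = -11$ ($p = -19 - \left(-1\right) 8 = -19 - -8 = -19 + 8 = -11$)
$U{\left(0 + 6 \right)} o p = 7 \sqrt{42} \left(-11\right) = - 77 \sqrt{42}$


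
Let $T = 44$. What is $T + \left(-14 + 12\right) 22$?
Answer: $0$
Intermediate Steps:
$T + \left(-14 + 12\right) 22 = 44 + \left(-14 + 12\right) 22 = 44 - 44 = 0$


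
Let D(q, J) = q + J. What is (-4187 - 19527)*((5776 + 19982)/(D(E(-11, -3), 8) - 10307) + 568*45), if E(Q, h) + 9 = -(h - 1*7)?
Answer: -3120657133554/5149 ≈ -6.0607e+8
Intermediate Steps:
E(Q, h) = -2 - h (E(Q, h) = -9 - (h - 1*7) = -9 - (h - 7) = -9 - (-7 + h) = -9 + (7 - h) = -2 - h)
D(q, J) = J + q
(-4187 - 19527)*((5776 + 19982)/(D(E(-11, -3), 8) - 10307) + 568*45) = (-4187 - 19527)*((5776 + 19982)/((8 + (-2 - 1*(-3))) - 10307) + 568*45) = -23714*(25758/((8 + (-2 + 3)) - 10307) + 25560) = -23714*(25758/((8 + 1) - 10307) + 25560) = -23714*(25758/(9 - 10307) + 25560) = -23714*(25758/(-10298) + 25560) = -23714*(25758*(-1/10298) + 25560) = -23714*(-12879/5149 + 25560) = -23714*131595561/5149 = -3120657133554/5149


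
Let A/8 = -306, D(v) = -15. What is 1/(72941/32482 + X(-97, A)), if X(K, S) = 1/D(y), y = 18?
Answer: 487230/1061633 ≈ 0.45894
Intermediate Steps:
A = -2448 (A = 8*(-306) = -2448)
X(K, S) = -1/15 (X(K, S) = 1/(-15) = -1/15)
1/(72941/32482 + X(-97, A)) = 1/(72941/32482 - 1/15) = 1/(1061633/487230) = 487230/1061633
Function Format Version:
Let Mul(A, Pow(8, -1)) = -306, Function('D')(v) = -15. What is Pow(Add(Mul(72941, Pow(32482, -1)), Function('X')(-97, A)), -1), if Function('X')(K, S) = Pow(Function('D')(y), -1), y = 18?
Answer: Rational(487230, 1061633) ≈ 0.45894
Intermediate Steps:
A = -2448 (A = Mul(8, -306) = -2448)
Function('X')(K, S) = Rational(-1, 15) (Function('X')(K, S) = Pow(-15, -1) = Rational(-1, 15))
Pow(Add(Mul(72941, Pow(32482, -1)), Function('X')(-97, A)), -1) = Pow(Add(Mul(72941, Pow(32482, -1)), Rational(-1, 15)), -1) = Pow(Add(Mul(72941, Rational(1, 32482)), Rational(-1, 15)), -1) = Pow(Add(Rational(72941, 32482), Rational(-1, 15)), -1) = Pow(Rational(1061633, 487230), -1) = Rational(487230, 1061633)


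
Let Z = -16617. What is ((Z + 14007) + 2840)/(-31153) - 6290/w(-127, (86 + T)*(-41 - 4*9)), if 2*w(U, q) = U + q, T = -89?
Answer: -97982165/809978 ≈ -120.97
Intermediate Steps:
w(U, q) = U/2 + q/2 (w(U, q) = (U + q)/2 = U/2 + q/2)
((Z + 14007) + 2840)/(-31153) - 6290/w(-127, (86 + T)*(-41 - 4*9)) = ((-16617 + 14007) + 2840)/(-31153) - 6290/((1/2)*(-127) + ((86 - 89)*(-41 - 4*9))/2) = (-2610 + 2840)*(-1/31153) - 6290/(-127/2 + (-3*(-41 - 36))/2) = 230*(-1/31153) - 6290/(-127/2 + (-3*(-77))/2) = -230/31153 - 6290/(-127/2 + (1/2)*231) = -230/31153 - 6290/(-127/2 + 231/2) = -230/31153 - 6290/52 = -230/31153 - 6290*1/52 = -230/31153 - 3145/26 = -97982165/809978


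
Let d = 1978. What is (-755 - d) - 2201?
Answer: -4934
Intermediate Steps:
(-755 - d) - 2201 = (-755 - 1*1978) - 2201 = (-755 - 1978) - 2201 = -2733 - 2201 = -4934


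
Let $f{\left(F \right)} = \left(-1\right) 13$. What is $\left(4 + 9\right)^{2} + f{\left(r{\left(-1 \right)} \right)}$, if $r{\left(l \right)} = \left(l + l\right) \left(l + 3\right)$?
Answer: $156$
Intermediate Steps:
$r{\left(l \right)} = 2 l \left(3 + l\right)$
$f{\left(F \right)} = -13$
$\left(4 + 9\right)^{2} + f{\left(r{\left(-1 \right)} \right)} = \left(4 + 9\right)^{2} - 13 = 13^{2} - 13 = 169 - 13 = 156$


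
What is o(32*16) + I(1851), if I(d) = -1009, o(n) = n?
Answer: -497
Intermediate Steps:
o(32*16) + I(1851) = 32*16 - 1009 = 512 - 1009 = -497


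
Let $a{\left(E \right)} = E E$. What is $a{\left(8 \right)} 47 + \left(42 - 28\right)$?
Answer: $3022$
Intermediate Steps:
$a{\left(E \right)} = E^{2}$
$a{\left(8 \right)} 47 + \left(42 - 28\right) = 8^{2} \cdot 47 + \left(42 - 28\right) = 64 \cdot 47 + 14 = 3008 + 14 = 3022$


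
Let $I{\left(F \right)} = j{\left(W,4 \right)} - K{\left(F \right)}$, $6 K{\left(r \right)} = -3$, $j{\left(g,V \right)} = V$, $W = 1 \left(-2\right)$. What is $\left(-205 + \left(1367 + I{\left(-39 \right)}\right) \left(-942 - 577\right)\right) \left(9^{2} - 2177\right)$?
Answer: $4367044296$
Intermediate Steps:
$W = -2$
$K{\left(r \right)} = - \frac{1}{2}$ ($K{\left(r \right)} = \frac{1}{6} \left(-3\right) = - \frac{1}{2}$)
$I{\left(F \right)} = \frac{9}{2}$ ($I{\left(F \right)} = 4 - - \frac{1}{2} = 4 + \frac{1}{2} = \frac{9}{2}$)
$\left(-205 + \left(1367 + I{\left(-39 \right)}\right) \left(-942 - 577\right)\right) \left(9^{2} - 2177\right) = \left(-205 + \left(1367 + \frac{9}{2}\right) \left(-942 - 577\right)\right) \left(9^{2} - 2177\right) = \left(-205 + \frac{2743}{2} \left(-1519\right)\right) \left(81 - 2177\right) = \left(-205 - \frac{4166617}{2}\right) \left(-2096\right) = \left(- \frac{4167027}{2}\right) \left(-2096\right) = 4367044296$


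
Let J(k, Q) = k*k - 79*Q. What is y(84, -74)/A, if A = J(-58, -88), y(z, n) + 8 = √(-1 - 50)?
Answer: -2/2579 + I*√51/10316 ≈ -0.00077549 + 0.00069227*I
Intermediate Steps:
y(z, n) = -8 + I*√51 (y(z, n) = -8 + √(-1 - 50) = -8 + √(-51) = -8 + I*√51)
J(k, Q) = k² - 79*Q
A = 10316 (A = (-58)² - 79*(-88) = 3364 + 6952 = 10316)
y(84, -74)/A = (-8 + I*√51)/10316 = (-8 + I*√51)*(1/10316) = -2/2579 + I*√51/10316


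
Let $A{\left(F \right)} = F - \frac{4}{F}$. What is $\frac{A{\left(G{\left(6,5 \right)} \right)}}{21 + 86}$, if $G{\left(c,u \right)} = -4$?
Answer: $- \frac{3}{107} \approx -0.028037$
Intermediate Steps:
$A{\left(F \right)} = F - \frac{4}{F}$
$\frac{A{\left(G{\left(6,5 \right)} \right)}}{21 + 86} = \frac{-4 - \frac{4}{-4}}{21 + 86} = \frac{-4 - -1}{107} = \frac{-4 + 1}{107} = \frac{1}{107} \left(-3\right) = - \frac{3}{107}$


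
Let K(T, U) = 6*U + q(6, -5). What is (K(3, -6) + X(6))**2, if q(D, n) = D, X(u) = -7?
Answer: 1369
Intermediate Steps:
K(T, U) = 6 + 6*U (K(T, U) = 6*U + 6 = 6 + 6*U)
(K(3, -6) + X(6))**2 = ((6 + 6*(-6)) - 7)**2 = ((6 - 36) - 7)**2 = (-30 - 7)**2 = (-37)**2 = 1369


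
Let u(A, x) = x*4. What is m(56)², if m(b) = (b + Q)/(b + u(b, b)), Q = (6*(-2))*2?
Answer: 16/1225 ≈ 0.013061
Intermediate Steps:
u(A, x) = 4*x
Q = -24 (Q = -12*2 = -24)
m(b) = (-24 + b)/(5*b) (m(b) = (b - 24)/(b + 4*b) = (-24 + b)/((5*b)) = (-24 + b)*(1/(5*b)) = (-24 + b)/(5*b))
m(56)² = ((⅕)*(-24 + 56)/56)² = ((⅕)*(1/56)*32)² = (4/35)² = 16/1225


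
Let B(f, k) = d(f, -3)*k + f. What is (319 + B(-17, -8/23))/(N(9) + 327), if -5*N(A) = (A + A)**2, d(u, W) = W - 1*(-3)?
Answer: 1510/1311 ≈ 1.1518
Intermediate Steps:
d(u, W) = 3 + W (d(u, W) = W + 3 = 3 + W)
N(A) = -4*A**2/5 (N(A) = -(A + A)**2/5 = -4*A**2/5)
B(f, k) = f (B(f, k) = (3 - 3)*k + f = 0*k + f = 0 + f = f)
(319 + B(-17, -8/23))/(N(9) + 327) = (319 - 17)/(-4/5*9**2 + 327) = 302/(-4/5*81 + 327) = 302/(-324/5 + 327) = 302/(1311/5) = 302*(5/1311) = 1510/1311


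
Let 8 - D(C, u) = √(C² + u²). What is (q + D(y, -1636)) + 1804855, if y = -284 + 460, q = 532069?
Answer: 2336932 - 4*√169217 ≈ 2.3353e+6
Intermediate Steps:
y = 176
D(C, u) = 8 - √(C² + u²)
(q + D(y, -1636)) + 1804855 = (532069 + (8 - √(176² + (-1636)²))) + 1804855 = (532069 + (8 - √(30976 + 2676496))) + 1804855 = (532069 + (8 - √2707472)) + 1804855 = (532069 + (8 - 4*√169217)) + 1804855 = (532077 - 4*√169217) + 1804855 = 2336932 - 4*√169217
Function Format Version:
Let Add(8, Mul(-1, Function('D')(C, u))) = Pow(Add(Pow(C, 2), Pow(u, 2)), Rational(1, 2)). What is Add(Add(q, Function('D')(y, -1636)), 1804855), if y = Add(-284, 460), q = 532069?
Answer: Add(2336932, Mul(-4, Pow(169217, Rational(1, 2)))) ≈ 2.3353e+6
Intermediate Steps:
y = 176
Function('D')(C, u) = Add(8, Mul(-1, Pow(Add(Pow(C, 2), Pow(u, 2)), Rational(1, 2))))
Add(Add(q, Function('D')(y, -1636)), 1804855) = Add(Add(532069, Add(8, Mul(-1, Pow(Add(Pow(176, 2), Pow(-1636, 2)), Rational(1, 2))))), 1804855) = Add(Add(532069, Add(8, Mul(-1, Pow(Add(30976, 2676496), Rational(1, 2))))), 1804855) = Add(Add(532069, Add(8, Mul(-1, Pow(2707472, Rational(1, 2))))), 1804855) = Add(Add(532069, Add(8, Mul(-1, Mul(4, Pow(169217, Rational(1, 2)))))), 1804855) = Add(Add(532069, Add(8, Mul(-4, Pow(169217, Rational(1, 2))))), 1804855) = Add(Add(532077, Mul(-4, Pow(169217, Rational(1, 2)))), 1804855) = Add(2336932, Mul(-4, Pow(169217, Rational(1, 2))))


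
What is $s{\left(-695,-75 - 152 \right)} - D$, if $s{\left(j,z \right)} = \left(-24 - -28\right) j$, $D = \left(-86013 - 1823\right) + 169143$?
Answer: $-84087$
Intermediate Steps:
$D = 81307$ ($D = -87836 + 169143 = 81307$)
$s{\left(j,z \right)} = 4 j$ ($s{\left(j,z \right)} = \left(-24 + 28\right) j = 4 j$)
$s{\left(-695,-75 - 152 \right)} - D = 4 \left(-695\right) - 81307 = -2780 - 81307 = -84087$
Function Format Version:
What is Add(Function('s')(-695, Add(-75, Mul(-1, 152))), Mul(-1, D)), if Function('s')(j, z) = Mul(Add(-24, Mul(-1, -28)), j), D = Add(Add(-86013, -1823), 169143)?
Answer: -84087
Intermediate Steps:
D = 81307 (D = Add(-87836, 169143) = 81307)
Function('s')(j, z) = Mul(4, j) (Function('s')(j, z) = Mul(Add(-24, 28), j) = Mul(4, j))
Add(Function('s')(-695, Add(-75, Mul(-1, 152))), Mul(-1, D)) = Add(Mul(4, -695), Mul(-1, 81307)) = Add(-2780, -81307) = -84087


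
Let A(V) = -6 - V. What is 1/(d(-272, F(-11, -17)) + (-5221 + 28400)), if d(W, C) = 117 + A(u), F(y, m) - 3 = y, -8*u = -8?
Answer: 1/23289 ≈ 4.2939e-5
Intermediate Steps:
u = 1 (u = -⅛*(-8) = 1)
F(y, m) = 3 + y
d(W, C) = 110 (d(W, C) = 117 + (-6 - 1*1) = 117 + (-6 - 1) = 117 - 7 = 110)
1/(d(-272, F(-11, -17)) + (-5221 + 28400)) = 1/(110 + (-5221 + 28400)) = 1/(110 + 23179) = 1/23289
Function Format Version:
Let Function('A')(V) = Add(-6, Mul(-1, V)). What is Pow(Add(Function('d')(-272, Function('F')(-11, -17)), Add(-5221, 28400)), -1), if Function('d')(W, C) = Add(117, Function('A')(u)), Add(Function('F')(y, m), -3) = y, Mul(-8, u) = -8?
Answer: Rational(1, 23289) ≈ 4.2939e-5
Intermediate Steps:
u = 1 (u = Mul(Rational(-1, 8), -8) = 1)
Function('F')(y, m) = Add(3, y)
Function('d')(W, C) = 110 (Function('d')(W, C) = Add(117, Add(-6, Mul(-1, 1))) = Add(117, Add(-6, -1)) = Add(117, -7) = 110)
Pow(Add(Function('d')(-272, Function('F')(-11, -17)), Add(-5221, 28400)), -1) = Pow(Add(110, Add(-5221, 28400)), -1) = Pow(Add(110, 23179), -1) = Pow(23289, -1) = Rational(1, 23289)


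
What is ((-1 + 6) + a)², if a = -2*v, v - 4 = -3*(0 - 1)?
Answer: 81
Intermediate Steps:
v = 7 (v = 4 - 3*(0 - 1) = 4 - 3*(-1) = 4 + 3 = 7)
a = -14 (a = -2*7 = -14)
((-1 + 6) + a)² = ((-1 + 6) - 14)² = (5 - 14)² = (-9)² = 81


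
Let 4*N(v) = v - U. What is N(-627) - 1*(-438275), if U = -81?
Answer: 876277/2 ≈ 4.3814e+5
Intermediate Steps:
N(v) = 81/4 + v/4 (N(v) = (v - 1*(-81))/4 = (v + 81)/4 = (81 + v)/4 = 81/4 + v/4)
N(-627) - 1*(-438275) = (81/4 + (¼)*(-627)) - 1*(-438275) = (81/4 - 627/4) + 438275 = -273/2 + 438275 = 876277/2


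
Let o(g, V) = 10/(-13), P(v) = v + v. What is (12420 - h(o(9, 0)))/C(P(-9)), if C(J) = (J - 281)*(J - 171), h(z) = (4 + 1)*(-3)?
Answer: 4145/18837 ≈ 0.22005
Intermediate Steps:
P(v) = 2*v
o(g, V) = -10/13 (o(g, V) = 10*(-1/13) = -10/13)
h(z) = -15 (h(z) = 5*(-3) = -15)
C(J) = (-281 + J)*(-171 + J)
(12420 - h(o(9, 0)))/C(P(-9)) = (12420 - 1*(-15))/(48051 + (2*(-9))² - 904*(-9)) = (12420 + 15)/(48051 + (-18)² - 452*(-18)) = 12435/(48051 + 324 + 8136) = 12435/56511 = 12435*(1/56511) = 4145/18837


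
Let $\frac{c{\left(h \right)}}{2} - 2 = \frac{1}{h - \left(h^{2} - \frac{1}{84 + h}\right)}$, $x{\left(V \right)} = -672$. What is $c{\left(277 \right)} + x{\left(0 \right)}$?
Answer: $- \frac{18436246950}{27599171} \approx -668.0$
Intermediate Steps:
$c{\left(h \right)} = 4 + \frac{2}{h + \frac{1}{84 + h} - h^{2}}$ ($c{\left(h \right)} = 4 + \frac{2}{h - \left(h^{2} - \frac{1}{84 + h}\right)} = 4 + \frac{2}{h + \frac{1}{84 + h} - h^{2}}$)
$c{\left(277 \right)} + x{\left(0 \right)} = \frac{2 \left(-86 - 46813 + 2 \cdot 277^{3} + 166 \cdot 277^{2}\right)}{-1 + 277^{3} - 23268 + 83 \cdot 277^{2}} - 672 = \frac{2 \left(-86 - 46813 + 2 \cdot 21253933 + 166 \cdot 76729\right)}{-1 + 21253933 - 23268 + 83 \cdot 76729} - 672 = \frac{2 \left(-86 - 46813 + 42507866 + 12737014\right)}{-1 + 21253933 - 23268 + 6368507} - 672 = 2 \cdot \frac{1}{27599171} \cdot 55197981 - 672 = \frac{110395962}{27599171} - 672 = - \frac{18436246950}{27599171}$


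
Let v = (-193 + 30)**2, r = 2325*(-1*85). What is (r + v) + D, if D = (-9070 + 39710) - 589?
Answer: -141005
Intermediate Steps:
D = 30051 (D = 30640 - 589 = 30051)
r = -197625 (r = 2325*(-85) = -197625)
v = 26569 (v = (-163)**2 = 26569)
(r + v) + D = (-197625 + 26569) + 30051 = -171056 + 30051 = -141005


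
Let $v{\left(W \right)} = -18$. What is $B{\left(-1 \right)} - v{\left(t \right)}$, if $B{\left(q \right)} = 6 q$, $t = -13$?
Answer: $12$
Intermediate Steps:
$B{\left(-1 \right)} - v{\left(t \right)} = 6 \left(-1\right) - -18 = -6 + 18 = 12$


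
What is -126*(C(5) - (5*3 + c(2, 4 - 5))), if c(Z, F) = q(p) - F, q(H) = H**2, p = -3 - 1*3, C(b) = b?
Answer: 5922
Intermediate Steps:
p = -6 (p = -3 - 3 = -6)
c(Z, F) = 36 - F (c(Z, F) = (-6)**2 - F = 36 - F)
-126*(C(5) - (5*3 + c(2, 4 - 5))) = -126*(5 - (5*3 + (36 - (4 - 5)))) = -126*(5 - (15 + (36 - 1*(-1)))) = -126*(5 - (15 + (36 + 1))) = -126*(5 - (15 + 37)) = -126*(5 - 1*52) = -126*(5 - 52) = -126*(-47) = 5922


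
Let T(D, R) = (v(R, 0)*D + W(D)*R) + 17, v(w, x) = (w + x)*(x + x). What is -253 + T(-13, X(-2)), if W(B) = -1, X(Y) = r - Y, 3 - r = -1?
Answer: -242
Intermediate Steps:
r = 4 (r = 3 - 1*(-1) = 3 + 1 = 4)
X(Y) = 4 - Y
v(w, x) = 2*x*(w + x) (v(w, x) = (w + x)*(2*x) = 2*x*(w + x))
T(D, R) = 17 - R (T(D, R) = ((2*0*(R + 0))*D - R) + 17 = ((2*0*R)*D - R) + 17 = (0*D - R) + 17 = (0 - R) + 17 = -R + 17 = 17 - R)
-253 + T(-13, X(-2)) = -253 + (17 - (4 - 1*(-2))) = -253 + (17 - (4 + 2)) = -253 + (17 - 1*6) = -253 + (17 - 6) = -253 + 11 = -242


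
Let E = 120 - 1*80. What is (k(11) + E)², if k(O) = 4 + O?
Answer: 3025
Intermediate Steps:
E = 40 (E = 120 - 80 = 40)
(k(11) + E)² = ((4 + 11) + 40)² = (15 + 40)² = 55² = 3025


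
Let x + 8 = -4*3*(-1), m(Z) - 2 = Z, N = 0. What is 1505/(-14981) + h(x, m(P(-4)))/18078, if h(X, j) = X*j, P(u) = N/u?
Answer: -13543771/135413259 ≈ -0.10002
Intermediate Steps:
P(u) = 0 (P(u) = 0/u = 0)
m(Z) = 2 + Z
x = 4 (x = -8 - 4*3*(-1) = -8 - 12*(-1) = -8 + 12 = 4)
1505/(-14981) + h(x, m(P(-4)))/18078 = 1505/(-14981) + (4*(2 + 0))/18078 = 1505*(-1/14981) + (4*2)*(1/18078) = -1505/14981 + 8*(1/18078) = -1505/14981 + 4/9039 = -13543771/135413259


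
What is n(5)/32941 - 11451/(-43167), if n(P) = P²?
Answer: 126095522/473988049 ≈ 0.26603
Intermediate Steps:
n(5)/32941 - 11451/(-43167) = 5²/32941 - 11451/(-43167) = 25*(1/32941) - 11451*(-1/43167) = 25/32941 + 3817/14389 = 126095522/473988049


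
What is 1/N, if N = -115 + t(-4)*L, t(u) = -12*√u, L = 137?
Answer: -115/10824169 + 3288*I/10824169 ≈ -1.0624e-5 + 0.00030376*I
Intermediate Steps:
N = -115 - 3288*I (N = -115 - 24*I*137 = -115 - 3288*I ≈ -115.0 - 3288.0*I)
1/N = 1/(-115 - 3288*I) = (-115 + 3288*I)/10824169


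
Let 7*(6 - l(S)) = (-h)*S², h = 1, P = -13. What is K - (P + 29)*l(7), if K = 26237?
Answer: 26029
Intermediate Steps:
l(S) = 6 + S²/7 (l(S) = 6 - (-1*1)*S²/7 = 6 - (-1)*S²/7 = 6 + S²/7)
K - (P + 29)*l(7) = 26237 - (-13 + 29)*(6 + (⅐)*7²) = 26237 - 16*(6 + (⅐)*49) = 26237 - 16*(6 + 7) = 26237 - 16*13 = 26237 - 1*208 = 26237 - 208 = 26029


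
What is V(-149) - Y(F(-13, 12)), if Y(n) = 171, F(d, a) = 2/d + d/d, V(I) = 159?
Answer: -12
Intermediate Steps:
F(d, a) = 1 + 2/d (F(d, a) = 2/d + 1 = 1 + 2/d)
V(-149) - Y(F(-13, 12)) = 159 - 1*171 = 159 - 171 = -12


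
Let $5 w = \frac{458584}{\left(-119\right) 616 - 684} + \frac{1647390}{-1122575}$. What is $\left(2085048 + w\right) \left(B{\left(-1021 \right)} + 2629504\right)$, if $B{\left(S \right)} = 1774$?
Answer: $\frac{113919779411681284642432}{20764269775} \approx 5.4863 \cdot 10^{12}$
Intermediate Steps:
$w = - \frac{31834101256}{20764269775}$ ($w = \frac{\frac{458584}{\left(-119\right) 616 - 684} + \frac{1647390}{-1122575}}{5} = \frac{\frac{458584}{-73304 - 684} + 1647390 \left(- \frac{1}{1122575}\right)}{5} = \frac{\frac{458584}{-73988} - \frac{329478}{224515}}{5} = \frac{458584 \left(- \frac{1}{73988}\right) - \frac{329478}{224515}}{5} = \frac{- \frac{114646}{18497} - \frac{329478}{224515}}{5} = \frac{1}{5} \left(- \frac{31834101256}{4152853955}\right) = - \frac{31834101256}{20764269775} \approx -1.5331$)
$\left(2085048 + w\right) \left(B{\left(-1021 \right)} + 2629504\right) = \left(2085048 - \frac{31834101256}{20764269775}\right) \left(1774 + 2629504\right) = \frac{43294467331722944}{20764269775} \cdot 2631278 = \frac{113919779411681284642432}{20764269775}$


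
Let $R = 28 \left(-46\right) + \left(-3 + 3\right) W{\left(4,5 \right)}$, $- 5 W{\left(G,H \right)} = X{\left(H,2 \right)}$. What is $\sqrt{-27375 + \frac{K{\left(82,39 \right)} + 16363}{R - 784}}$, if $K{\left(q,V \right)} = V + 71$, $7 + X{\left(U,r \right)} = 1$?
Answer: $\frac{i \sqrt{29390011014}}{1036} \approx 165.48 i$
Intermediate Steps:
$X{\left(U,r \right)} = -6$ ($X{\left(U,r \right)} = -7 + 1 = -6$)
$W{\left(G,H \right)} = \frac{6}{5}$ ($W{\left(G,H \right)} = \left(- \frac{1}{5}\right) \left(-6\right) = \frac{6}{5}$)
$R = -1288$ ($R = 28 \left(-46\right) + \left(-3 + 3\right) \frac{6}{5} = -1288 + 0 \cdot \frac{6}{5} = -1288 + 0 = -1288$)
$K{\left(q,V \right)} = 71 + V$
$\sqrt{-27375 + \frac{K{\left(82,39 \right)} + 16363}{R - 784}} = \sqrt{-27375 + \frac{\left(71 + 39\right) + 16363}{-1288 - 784}} = \sqrt{-27375 + \frac{110 + 16363}{-2072}} = \sqrt{-27375 + 16473 \left(- \frac{1}{2072}\right)} = \sqrt{-27375 - \frac{16473}{2072}} = \sqrt{- \frac{56737473}{2072}} = \frac{i \sqrt{29390011014}}{1036}$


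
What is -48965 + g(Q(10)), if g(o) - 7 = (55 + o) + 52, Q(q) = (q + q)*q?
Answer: -48651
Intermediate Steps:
Q(q) = 2*q² (Q(q) = (2*q)*q = 2*q²)
g(o) = 114 + o (g(o) = 7 + ((55 + o) + 52) = 7 + (107 + o) = 114 + o)
-48965 + g(Q(10)) = -48965 + (114 + 2*10²) = -48965 + (114 + 2*100) = -48965 + (114 + 200) = -48965 + 314 = -48651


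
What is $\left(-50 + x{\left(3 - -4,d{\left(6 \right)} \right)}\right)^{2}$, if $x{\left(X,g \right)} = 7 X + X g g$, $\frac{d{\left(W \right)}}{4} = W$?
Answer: $16248961$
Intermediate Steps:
$d{\left(W \right)} = 4 W$
$x{\left(X,g \right)} = 7 X + X g^{2}$
$\left(-50 + x{\left(3 - -4,d{\left(6 \right)} \right)}\right)^{2} = \left(-50 + \left(3 - -4\right) \left(7 + \left(4 \cdot 6\right)^{2}\right)\right)^{2} = \left(-50 + \left(3 + 4\right) \left(7 + 24^{2}\right)\right)^{2} = \left(-50 + 7 \left(7 + 576\right)\right)^{2} = \left(-50 + 7 \cdot 583\right)^{2} = \left(-50 + 4081\right)^{2} = 4031^{2} = 16248961$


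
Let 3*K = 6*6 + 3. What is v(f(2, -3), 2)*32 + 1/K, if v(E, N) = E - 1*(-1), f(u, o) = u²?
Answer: 2081/13 ≈ 160.08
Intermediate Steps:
v(E, N) = 1 + E (v(E, N) = E + 1 = 1 + E)
K = 13 (K = (6*6 + 3)/3 = (36 + 3)/3 = (⅓)*39 = 13)
v(f(2, -3), 2)*32 + 1/K = (1 + 2²)*32 + 1/13 = (1 + 4)*32 + 1/13 = 5*32 + 1/13 = 160 + 1/13 = 2081/13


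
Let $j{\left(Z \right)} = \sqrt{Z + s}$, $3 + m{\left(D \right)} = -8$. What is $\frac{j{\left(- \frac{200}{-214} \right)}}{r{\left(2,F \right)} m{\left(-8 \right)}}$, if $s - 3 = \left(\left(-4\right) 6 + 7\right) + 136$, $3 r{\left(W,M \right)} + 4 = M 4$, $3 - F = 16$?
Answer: $\frac{3 \sqrt{1407478}}{65912} \approx 0.053998$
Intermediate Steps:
$F = -13$ ($F = 3 - 16 = -13$)
$m{\left(D \right)} = -11$ ($m{\left(D \right)} = -3 - 8 = -11$)
$r{\left(W,M \right)} = - \frac{4}{3} + \frac{4 M}{3}$ ($r{\left(W,M \right)} = - \frac{4}{3} + \frac{M 4}{3} = - \frac{4}{3} + \frac{4 M}{3}$)
$s = 122$ ($s = 3 + \left(\left(\left(-4\right) 6 + 7\right) + 136\right) = 3 + \left(\left(-24 + 7\right) + 136\right) = 3 + \left(-17 + 136\right) = 3 + 119 = 122$)
$j{\left(Z \right)} = \sqrt{122 + Z}$ ($j{\left(Z \right)} = \sqrt{Z + 122} = \sqrt{122 + Z}$)
$\frac{j{\left(- \frac{200}{-214} \right)}}{r{\left(2,F \right)} m{\left(-8 \right)}} = \frac{\sqrt{122 - \frac{200}{-214}}}{\left(- \frac{4}{3} + \frac{4}{3} \left(-13\right)\right) \left(-11\right)} = \frac{\sqrt{122 - - \frac{100}{107}}}{\left(- \frac{4}{3} - \frac{52}{3}\right) \left(-11\right)} = \frac{\sqrt{122 + \frac{100}{107}}}{\left(- \frac{56}{3}\right) \left(-11\right)} = \frac{\sqrt{\frac{13154}{107}}}{\frac{616}{3}} = \frac{\sqrt{1407478}}{107} \cdot \frac{3}{616} = \frac{3 \sqrt{1407478}}{65912}$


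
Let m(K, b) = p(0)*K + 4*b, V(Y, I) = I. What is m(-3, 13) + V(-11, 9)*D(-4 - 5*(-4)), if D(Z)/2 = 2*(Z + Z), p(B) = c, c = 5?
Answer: 1189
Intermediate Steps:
p(B) = 5
m(K, b) = 4*b + 5*K (m(K, b) = 5*K + 4*b = 4*b + 5*K)
D(Z) = 8*Z (D(Z) = 2*(2*(Z + Z)) = 2*(2*(2*Z)) = 2*(4*Z) = 8*Z)
m(-3, 13) + V(-11, 9)*D(-4 - 5*(-4)) = (4*13 + 5*(-3)) + 9*(8*(-4 - 5*(-4))) = (52 - 15) + 9*(8*(-4 - 1*(-20))) = 37 + 9*(8*(-4 + 20)) = 37 + 9*(8*16) = 37 + 9*128 = 37 + 1152 = 1189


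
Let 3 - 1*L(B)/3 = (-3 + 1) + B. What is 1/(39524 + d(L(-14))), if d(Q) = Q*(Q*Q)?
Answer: 1/224717 ≈ 4.4500e-6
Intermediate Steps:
L(B) = 15 - 3*B (L(B) = 9 - 3*((-3 + 1) + B) = 9 - 3*(-2 + B) = 9 + (6 - 3*B) = 15 - 3*B)
d(Q) = Q³ (d(Q) = Q*Q² = Q³)
1/(39524 + d(L(-14))) = 1/(39524 + (15 - 3*(-14))³) = 1/(39524 + (15 + 42)³) = 1/(39524 + 57³) = 1/(39524 + 185193) = 1/224717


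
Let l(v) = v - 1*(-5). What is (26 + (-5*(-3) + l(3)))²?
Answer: 2401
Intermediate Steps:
l(v) = 5 + v (l(v) = v + 5 = 5 + v)
(26 + (-5*(-3) + l(3)))² = (26 + (-5*(-3) + (5 + 3)))² = (26 + (15 + 8))² = (26 + 23)² = 49² = 2401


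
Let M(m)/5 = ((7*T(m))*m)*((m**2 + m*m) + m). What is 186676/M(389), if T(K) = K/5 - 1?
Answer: 6667/11316389664 ≈ 5.8915e-7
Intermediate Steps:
T(K) = -1 + K/5 (T(K) = K*(1/5) - 1 = K/5 - 1 = -1 + K/5)
M(m) = 5*m*(-7 + 7*m/5)*(m + 2*m**2) (M(m) = 5*(((7*(-1 + m/5))*m)*((m**2 + m*m) + m)) = 5*(((-7 + 7*m/5)*m)*((m**2 + m**2) + m)) = 5*((m*(-7 + 7*m/5))*(2*m**2 + m)) = 5*((m*(-7 + 7*m/5))*(m + 2*m**2)) = 5*(m*(-7 + 7*m/5)*(m + 2*m**2)) = 5*m*(-7 + 7*m/5)*(m + 2*m**2))
186676/M(389) = 186676/((7*389**2*(1 + 2*389)*(-5 + 389))) = 186676/((7*151321*(1 + 778)*384)) = 186676/((7*151321*779*384)) = 186676/316858910592 = 186676*(1/316858910592) = 6667/11316389664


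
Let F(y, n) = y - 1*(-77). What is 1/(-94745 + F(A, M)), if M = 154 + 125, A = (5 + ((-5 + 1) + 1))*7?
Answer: -1/94654 ≈ -1.0565e-5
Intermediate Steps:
A = 14 (A = (5 + (-4 + 1))*7 = (5 - 3)*7 = 2*7 = 14)
M = 279
F(y, n) = 77 + y (F(y, n) = y + 77 = 77 + y)
1/(-94745 + F(A, M)) = 1/(-94745 + (77 + 14)) = 1/(-94745 + 91) = 1/(-94654) = -1/94654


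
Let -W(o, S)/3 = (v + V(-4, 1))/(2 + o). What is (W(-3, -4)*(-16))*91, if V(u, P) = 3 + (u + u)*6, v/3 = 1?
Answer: 183456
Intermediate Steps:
v = 3 (v = 3*1 = 3)
V(u, P) = 3 + 12*u (V(u, P) = 3 + (2*u)*6 = 3 + 12*u)
W(o, S) = 126/(2 + o) (W(o, S) = -3*(3 + (3 + 12*(-4)))/(2 + o) = -3*(3 + (3 - 48))/(2 + o) = -3*(3 - 45)/(2 + o) = -(-126)/(2 + o) = 126/(2 + o))
(W(-3, -4)*(-16))*91 = ((126/(2 - 3))*(-16))*91 = ((126/(-1))*(-16))*91 = ((126*(-1))*(-16))*91 = -126*(-16)*91 = 2016*91 = 183456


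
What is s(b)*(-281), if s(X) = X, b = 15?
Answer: -4215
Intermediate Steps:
s(b)*(-281) = 15*(-281) = -4215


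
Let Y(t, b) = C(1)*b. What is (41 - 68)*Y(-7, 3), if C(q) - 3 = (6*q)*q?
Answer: -729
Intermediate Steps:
C(q) = 3 + 6*q² (C(q) = 3 + (6*q)*q = 3 + 6*q²)
Y(t, b) = 9*b (Y(t, b) = (3 + 6*1²)*b = (3 + 6*1)*b = (3 + 6)*b = 9*b)
(41 - 68)*Y(-7, 3) = (41 - 68)*(9*3) = -27*27 = -729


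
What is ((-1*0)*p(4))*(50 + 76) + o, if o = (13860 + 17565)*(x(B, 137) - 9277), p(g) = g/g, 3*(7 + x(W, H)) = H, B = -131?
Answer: -290314625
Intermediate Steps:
x(W, H) = -7 + H/3
p(g) = 1
o = -290314625 (o = (13860 + 17565)*((-7 + (⅓)*137) - 9277) = 31425*((-7 + 137/3) - 9277) = 31425*(116/3 - 9277) = 31425*(-27715/3) = -290314625)
((-1*0)*p(4))*(50 + 76) + o = (-1*0*1)*(50 + 76) - 290314625 = (0*1)*126 - 290314625 = 0*126 - 290314625 = 0 - 290314625 = -290314625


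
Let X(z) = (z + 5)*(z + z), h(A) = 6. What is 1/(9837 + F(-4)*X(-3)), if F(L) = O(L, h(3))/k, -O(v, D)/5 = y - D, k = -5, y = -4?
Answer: 1/9957 ≈ 0.00010043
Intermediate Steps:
O(v, D) = 20 + 5*D (O(v, D) = -5*(-4 - D) = 20 + 5*D)
X(z) = 2*z*(5 + z) (X(z) = (5 + z)*(2*z) = 2*z*(5 + z))
F(L) = -10 (F(L) = (20 + 5*6)/(-5) = (20 + 30)*(-1/5) = 50*(-1/5) = -10)
1/(9837 + F(-4)*X(-3)) = 1/(9837 - 20*(-3)*(5 - 3)) = 1/(9837 - 20*(-3)*2) = 1/(9837 - 10*(-12)) = 1/(9837 + 120) = 1/9957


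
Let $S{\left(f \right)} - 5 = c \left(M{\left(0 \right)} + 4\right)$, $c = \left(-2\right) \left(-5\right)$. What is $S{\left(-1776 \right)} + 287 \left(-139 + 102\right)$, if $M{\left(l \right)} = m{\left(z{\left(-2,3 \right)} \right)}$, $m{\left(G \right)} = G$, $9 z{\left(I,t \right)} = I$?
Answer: $- \frac{95186}{9} \approx -10576.0$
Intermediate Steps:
$z{\left(I,t \right)} = \frac{I}{9}$
$c = 10$
$M{\left(l \right)} = - \frac{2}{9}$ ($M{\left(l \right)} = \frac{1}{9} \left(-2\right) = - \frac{2}{9}$)
$S{\left(f \right)} = \frac{385}{9}$ ($S{\left(f \right)} = 5 + 10 \left(- \frac{2}{9} + 4\right) = 5 + 10 \cdot \frac{34}{9} = 5 + \frac{340}{9} = \frac{385}{9}$)
$S{\left(-1776 \right)} + 287 \left(-139 + 102\right) = \frac{385}{9} + 287 \left(-139 + 102\right) = \frac{385}{9} + 287 \left(-37\right) = \frac{385}{9} - 10619 = - \frac{95186}{9}$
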